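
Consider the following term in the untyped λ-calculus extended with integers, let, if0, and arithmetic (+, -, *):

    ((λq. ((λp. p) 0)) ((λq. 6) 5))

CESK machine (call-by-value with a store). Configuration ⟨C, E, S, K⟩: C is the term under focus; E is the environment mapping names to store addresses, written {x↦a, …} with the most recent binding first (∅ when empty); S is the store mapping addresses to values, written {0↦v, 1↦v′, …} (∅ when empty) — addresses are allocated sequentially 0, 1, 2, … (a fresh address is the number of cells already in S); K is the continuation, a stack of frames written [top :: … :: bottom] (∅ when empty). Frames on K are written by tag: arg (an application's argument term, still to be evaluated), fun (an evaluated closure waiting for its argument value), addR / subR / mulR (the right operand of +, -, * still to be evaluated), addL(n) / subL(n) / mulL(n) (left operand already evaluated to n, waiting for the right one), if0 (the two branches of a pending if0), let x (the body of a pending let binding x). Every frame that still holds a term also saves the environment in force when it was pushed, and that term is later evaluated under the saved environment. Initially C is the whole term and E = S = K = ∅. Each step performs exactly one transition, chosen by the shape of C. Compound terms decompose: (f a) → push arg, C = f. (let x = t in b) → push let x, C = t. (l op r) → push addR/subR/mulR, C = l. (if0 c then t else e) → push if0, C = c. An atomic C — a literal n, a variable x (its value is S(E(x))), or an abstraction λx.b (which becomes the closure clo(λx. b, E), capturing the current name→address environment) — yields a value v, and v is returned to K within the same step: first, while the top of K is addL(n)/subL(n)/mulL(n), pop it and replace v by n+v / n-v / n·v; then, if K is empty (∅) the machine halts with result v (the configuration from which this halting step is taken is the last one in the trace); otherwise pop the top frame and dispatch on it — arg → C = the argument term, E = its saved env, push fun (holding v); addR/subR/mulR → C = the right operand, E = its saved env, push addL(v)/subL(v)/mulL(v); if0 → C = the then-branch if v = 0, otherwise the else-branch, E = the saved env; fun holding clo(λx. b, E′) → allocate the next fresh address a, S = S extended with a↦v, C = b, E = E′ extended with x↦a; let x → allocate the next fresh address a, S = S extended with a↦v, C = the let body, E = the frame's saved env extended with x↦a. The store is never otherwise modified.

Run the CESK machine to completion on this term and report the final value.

Answer: 0

Machine steps:
[0] ⟨C=((λq. ((λp. p) 0)) ((λq. 6) 5)); E=∅; S=∅; K=∅⟩
[1] ⟨C=(λq. ((λp. p) 0)); E=∅; S=∅; K=[arg]⟩
[2] ⟨C=((λq. 6) 5); E=∅; S=∅; K=[fun]⟩
[3] ⟨C=(λq. 6); E=∅; S=∅; K=[arg :: fun]⟩
[4] ⟨C=5; E=∅; S=∅; K=[fun :: fun]⟩
[5] ⟨C=6; E={q↦0}; S={0↦5}; K=[fun]⟩
[6] ⟨C=((λp. p) 0); E={q↦1}; S={0↦5, 1↦6}; K=∅⟩
[7] ⟨C=(λp. p); E={q↦1}; S={0↦5, 1↦6}; K=[arg]⟩
[8] ⟨C=0; E={q↦1}; S={0↦5, 1↦6}; K=[fun]⟩
[9] ⟨C=p; E={p↦2, q↦1}; S={0↦5, 1↦6, 2↦0}; K=∅⟩
→ final value 0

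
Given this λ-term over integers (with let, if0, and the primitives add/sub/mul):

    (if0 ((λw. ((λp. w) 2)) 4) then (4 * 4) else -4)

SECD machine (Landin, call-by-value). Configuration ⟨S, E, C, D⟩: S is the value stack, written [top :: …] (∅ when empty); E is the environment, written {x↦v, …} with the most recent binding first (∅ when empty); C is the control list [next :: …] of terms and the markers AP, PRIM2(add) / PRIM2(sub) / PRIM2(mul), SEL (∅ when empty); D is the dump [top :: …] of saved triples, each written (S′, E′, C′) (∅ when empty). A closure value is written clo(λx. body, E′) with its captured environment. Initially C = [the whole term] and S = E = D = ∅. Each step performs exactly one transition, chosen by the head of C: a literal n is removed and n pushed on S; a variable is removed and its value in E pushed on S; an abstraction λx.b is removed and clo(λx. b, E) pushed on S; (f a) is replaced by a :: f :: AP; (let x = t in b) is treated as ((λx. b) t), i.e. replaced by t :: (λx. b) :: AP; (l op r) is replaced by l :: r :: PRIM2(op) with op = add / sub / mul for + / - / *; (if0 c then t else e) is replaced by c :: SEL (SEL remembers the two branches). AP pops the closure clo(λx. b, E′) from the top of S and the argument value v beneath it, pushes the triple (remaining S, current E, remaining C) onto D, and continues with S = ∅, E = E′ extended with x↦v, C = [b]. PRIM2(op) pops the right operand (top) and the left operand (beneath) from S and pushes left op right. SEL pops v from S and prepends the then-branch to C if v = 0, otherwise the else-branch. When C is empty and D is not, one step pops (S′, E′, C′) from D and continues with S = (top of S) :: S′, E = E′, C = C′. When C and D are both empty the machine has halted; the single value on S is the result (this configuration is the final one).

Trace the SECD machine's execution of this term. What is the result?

[0] ⟨S=∅; E=∅; C=[(if0 ((λw. ((λp. w) 2)) 4) then (4 * 4) else -4)]; D=∅⟩
[1] ⟨S=∅; E=∅; C=[((λw. ((λp. w) 2)) 4) :: SEL]; D=∅⟩
[2] ⟨S=∅; E=∅; C=[4 :: (λw. ((λp. w) 2)) :: AP :: SEL]; D=∅⟩
[3] ⟨S=[4]; E=∅; C=[(λw. ((λp. w) 2)) :: AP :: SEL]; D=∅⟩
[4] ⟨S=[clo(λw. ((λp. w) 2), ∅) :: 4]; E=∅; C=[AP :: SEL]; D=∅⟩
[5] ⟨S=∅; E={w↦4}; C=[((λp. w) 2)]; D=[(∅, ∅, [SEL])]⟩
[6] ⟨S=∅; E={w↦4}; C=[2 :: (λp. w) :: AP]; D=[(∅, ∅, [SEL])]⟩
[7] ⟨S=[2]; E={w↦4}; C=[(λp. w) :: AP]; D=[(∅, ∅, [SEL])]⟩
[8] ⟨S=[clo(λp. w, {w↦4}) :: 2]; E={w↦4}; C=[AP]; D=[(∅, ∅, [SEL])]⟩
[9] ⟨S=∅; E={p↦2, w↦4}; C=[w]; D=[(∅, {w↦4}, ∅) :: (∅, ∅, [SEL])]⟩
[10] ⟨S=[4]; E={p↦2, w↦4}; C=∅; D=[(∅, {w↦4}, ∅) :: (∅, ∅, [SEL])]⟩
[11] ⟨S=[4]; E={w↦4}; C=∅; D=[(∅, ∅, [SEL])]⟩
[12] ⟨S=[4]; E=∅; C=[SEL]; D=∅⟩
[13] ⟨S=∅; E=∅; C=[-4]; D=∅⟩
[14] ⟨S=[-4]; E=∅; C=∅; D=∅⟩
→ final value -4

Answer: -4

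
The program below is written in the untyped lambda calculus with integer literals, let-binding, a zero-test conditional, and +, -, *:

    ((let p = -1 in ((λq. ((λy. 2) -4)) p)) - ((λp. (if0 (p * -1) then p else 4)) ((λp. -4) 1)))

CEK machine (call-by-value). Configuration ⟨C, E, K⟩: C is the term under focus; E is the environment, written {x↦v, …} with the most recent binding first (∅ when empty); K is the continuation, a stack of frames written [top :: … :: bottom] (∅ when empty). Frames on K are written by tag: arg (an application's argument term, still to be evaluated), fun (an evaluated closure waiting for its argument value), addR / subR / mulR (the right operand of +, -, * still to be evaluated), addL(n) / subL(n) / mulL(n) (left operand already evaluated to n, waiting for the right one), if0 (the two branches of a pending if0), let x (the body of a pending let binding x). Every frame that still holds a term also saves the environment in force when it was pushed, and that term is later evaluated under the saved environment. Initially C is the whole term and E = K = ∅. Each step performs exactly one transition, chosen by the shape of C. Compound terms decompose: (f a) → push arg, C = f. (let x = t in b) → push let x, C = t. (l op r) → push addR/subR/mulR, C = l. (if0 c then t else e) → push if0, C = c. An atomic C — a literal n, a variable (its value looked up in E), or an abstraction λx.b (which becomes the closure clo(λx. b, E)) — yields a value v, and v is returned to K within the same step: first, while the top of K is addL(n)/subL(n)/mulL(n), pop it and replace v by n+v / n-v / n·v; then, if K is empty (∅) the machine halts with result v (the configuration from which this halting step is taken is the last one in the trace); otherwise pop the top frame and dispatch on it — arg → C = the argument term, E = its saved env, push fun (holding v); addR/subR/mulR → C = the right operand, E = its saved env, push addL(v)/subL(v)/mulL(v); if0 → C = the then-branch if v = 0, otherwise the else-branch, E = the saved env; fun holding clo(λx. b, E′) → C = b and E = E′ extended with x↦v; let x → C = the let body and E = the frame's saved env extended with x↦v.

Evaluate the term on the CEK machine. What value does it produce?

step 0: [C=((let p = -1 in ((λq. ((λy. 2) -4)) p)) - ((λp. (if0 (p * -1) then p else 4)) ((λp. -4) 1))) | E=∅ | K=∅]
step 1: [C=(let p = -1 in ((λq. ((λy. 2) -4)) p)) | E=∅ | K=[subR]]
step 2: [C=-1 | E=∅ | K=[let p :: subR]]
step 3: [C=((λq. ((λy. 2) -4)) p) | E={p↦-1} | K=[subR]]
step 4: [C=(λq. ((λy. 2) -4)) | E={p↦-1} | K=[arg :: subR]]
step 5: [C=p | E={p↦-1} | K=[fun :: subR]]
step 6: [C=((λy. 2) -4) | E={q↦-1, p↦-1} | K=[subR]]
step 7: [C=(λy. 2) | E={q↦-1, p↦-1} | K=[arg :: subR]]
step 8: [C=-4 | E={q↦-1, p↦-1} | K=[fun :: subR]]
step 9: [C=2 | E={y↦-4, q↦-1, p↦-1} | K=[subR]]
step 10: [C=((λp. (if0 (p * -1) then p else 4)) ((λp. -4) 1)) | E=∅ | K=[subL(2)]]
step 11: [C=(λp. (if0 (p * -1) then p else 4)) | E=∅ | K=[arg :: subL(2)]]
step 12: [C=((λp. -4) 1) | E=∅ | K=[fun :: subL(2)]]
step 13: [C=(λp. -4) | E=∅ | K=[arg :: fun :: subL(2)]]
step 14: [C=1 | E=∅ | K=[fun :: fun :: subL(2)]]
step 15: [C=-4 | E={p↦1} | K=[fun :: subL(2)]]
step 16: [C=(if0 (p * -1) then p else 4) | E={p↦-4} | K=[subL(2)]]
step 17: [C=(p * -1) | E={p↦-4} | K=[if0 :: subL(2)]]
step 18: [C=p | E={p↦-4} | K=[mulR :: if0 :: subL(2)]]
step 19: [C=-1 | E={p↦-4} | K=[mulL(-4) :: if0 :: subL(2)]]
step 20: [C=4 | E={p↦-4} | K=[subL(2)]]
→ final value -2

Answer: -2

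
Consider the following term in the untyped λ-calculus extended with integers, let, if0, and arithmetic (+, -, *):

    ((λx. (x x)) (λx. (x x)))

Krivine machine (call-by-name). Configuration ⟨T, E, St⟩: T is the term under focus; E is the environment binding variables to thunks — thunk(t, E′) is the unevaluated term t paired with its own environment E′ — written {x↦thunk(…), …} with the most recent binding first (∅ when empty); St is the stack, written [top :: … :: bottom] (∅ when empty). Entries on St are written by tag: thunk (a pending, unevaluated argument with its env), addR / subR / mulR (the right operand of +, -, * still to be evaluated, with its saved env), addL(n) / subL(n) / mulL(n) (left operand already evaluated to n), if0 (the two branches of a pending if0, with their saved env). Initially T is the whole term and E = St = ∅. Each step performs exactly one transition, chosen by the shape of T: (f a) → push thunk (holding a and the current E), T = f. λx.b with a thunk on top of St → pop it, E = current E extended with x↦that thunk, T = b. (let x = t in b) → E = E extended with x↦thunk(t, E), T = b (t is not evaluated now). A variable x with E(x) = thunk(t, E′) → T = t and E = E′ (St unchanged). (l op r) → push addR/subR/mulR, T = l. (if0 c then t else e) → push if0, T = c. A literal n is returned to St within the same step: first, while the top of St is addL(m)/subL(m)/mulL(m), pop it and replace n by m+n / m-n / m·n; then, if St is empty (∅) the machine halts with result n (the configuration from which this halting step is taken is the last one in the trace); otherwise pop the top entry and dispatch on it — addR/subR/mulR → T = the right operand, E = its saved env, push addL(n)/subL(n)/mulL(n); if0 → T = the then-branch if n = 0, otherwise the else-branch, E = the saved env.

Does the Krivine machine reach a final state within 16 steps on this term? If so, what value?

[0] [T=((λx. (x x)) (λx. (x x))) | E=∅ | St=∅]
[1] [T=(λx. (x x)) | E=∅ | St=[thunk]]
[2] [T=(x x) | E={x↦thunk((λx. (x x)), ∅)} | St=∅]
[3] [T=x | E={x↦thunk((λx. (x x)), ∅)} | St=[thunk]]
[4] [T=(λx. (x x)) | E=∅ | St=[thunk]]
[5] [T=(x x) | E={x↦thunk(x, {x↦thunk((λx. (x x)), ∅)})} | St=∅]
[6] [T=x | E={x↦thunk(x, {x↦thunk((λx. (x x)), ∅)})} | St=[thunk]]
[7] [T=x | E={x↦thunk((λx. (x x)), ∅)} | St=[thunk]]
[8] [T=(λx. (x x)) | E=∅ | St=[thunk]]
[9] [T=(x x) | E={x↦thunk(x, {x↦thunk(x, {x↦thunk((λx. (x x)), ∅)})})} | St=∅]
[10] [T=x | E={x↦thunk(x, {x↦thunk(x, {x↦thunk((λx. (x x)), ∅)})})} | St=[thunk]]
[11] [T=x | E={x↦thunk(x, {x↦thunk((λx. (x x)), ∅)})} | St=[thunk]]
[12] [T=x | E={x↦thunk((λx. (x x)), ∅)} | St=[thunk]]
[13] [T=(λx. (x x)) | E=∅ | St=[thunk]]
[14] [T=(x x) | E={x↦thunk(x, {x↦thunk(x, {x↦thunk(x, {x↦thunk((λx. (x x)), ∅)})})})} | St=∅]
[15] [T=x | E={x↦thunk(x, {x↦thunk(x, {x↦thunk(x, {x↦thunk((λx. (x x)), ∅)})})})} | St=[thunk]]
[16] [T=x | E={x↦thunk(x, {x↦thunk(x, {x↦thunk((λx. (x x)), ∅)})})} | St=[thunk]]
→ 16 transitions taken and the configuration is still not final: no result within 16 steps

Answer: DIVERGES (no final state within 16 steps)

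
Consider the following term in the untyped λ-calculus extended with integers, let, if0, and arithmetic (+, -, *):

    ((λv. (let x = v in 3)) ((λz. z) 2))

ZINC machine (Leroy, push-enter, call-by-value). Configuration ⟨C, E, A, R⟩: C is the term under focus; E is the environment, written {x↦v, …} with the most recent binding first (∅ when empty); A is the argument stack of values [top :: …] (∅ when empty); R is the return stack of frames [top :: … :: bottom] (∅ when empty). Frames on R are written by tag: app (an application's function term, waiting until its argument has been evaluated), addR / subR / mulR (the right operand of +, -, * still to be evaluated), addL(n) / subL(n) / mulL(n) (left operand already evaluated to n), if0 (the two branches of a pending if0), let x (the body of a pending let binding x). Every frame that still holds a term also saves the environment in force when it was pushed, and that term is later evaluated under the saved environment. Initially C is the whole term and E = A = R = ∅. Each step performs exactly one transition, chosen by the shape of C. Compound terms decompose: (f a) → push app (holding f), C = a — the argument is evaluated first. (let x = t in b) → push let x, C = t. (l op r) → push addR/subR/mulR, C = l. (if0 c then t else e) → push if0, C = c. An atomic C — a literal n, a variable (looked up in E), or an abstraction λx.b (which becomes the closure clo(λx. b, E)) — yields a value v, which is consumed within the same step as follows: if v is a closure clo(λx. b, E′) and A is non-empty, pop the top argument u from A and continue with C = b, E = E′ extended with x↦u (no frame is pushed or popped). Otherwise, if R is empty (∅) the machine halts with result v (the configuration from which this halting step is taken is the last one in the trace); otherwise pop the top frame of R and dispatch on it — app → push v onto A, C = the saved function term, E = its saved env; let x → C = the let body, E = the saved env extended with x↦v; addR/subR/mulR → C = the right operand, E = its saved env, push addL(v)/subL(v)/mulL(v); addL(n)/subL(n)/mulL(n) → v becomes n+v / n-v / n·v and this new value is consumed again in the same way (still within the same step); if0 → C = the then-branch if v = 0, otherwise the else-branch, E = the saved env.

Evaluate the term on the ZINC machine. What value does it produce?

0. [C=((λv. (let x = v in 3)) ((λz. z) 2)) | E=∅ | A=∅ | R=∅]
1. [C=((λz. z) 2) | E=∅ | A=∅ | R=[app]]
2. [C=2 | E=∅ | A=∅ | R=[app :: app]]
3. [C=(λz. z) | E=∅ | A=[2] | R=[app]]
4. [C=z | E={z↦2} | A=∅ | R=[app]]
5. [C=(λv. (let x = v in 3)) | E=∅ | A=[2] | R=∅]
6. [C=(let x = v in 3) | E={v↦2} | A=∅ | R=∅]
7. [C=v | E={v↦2} | A=∅ | R=[let x]]
8. [C=3 | E={x↦2, v↦2} | A=∅ | R=∅]
→ final value 3

Answer: 3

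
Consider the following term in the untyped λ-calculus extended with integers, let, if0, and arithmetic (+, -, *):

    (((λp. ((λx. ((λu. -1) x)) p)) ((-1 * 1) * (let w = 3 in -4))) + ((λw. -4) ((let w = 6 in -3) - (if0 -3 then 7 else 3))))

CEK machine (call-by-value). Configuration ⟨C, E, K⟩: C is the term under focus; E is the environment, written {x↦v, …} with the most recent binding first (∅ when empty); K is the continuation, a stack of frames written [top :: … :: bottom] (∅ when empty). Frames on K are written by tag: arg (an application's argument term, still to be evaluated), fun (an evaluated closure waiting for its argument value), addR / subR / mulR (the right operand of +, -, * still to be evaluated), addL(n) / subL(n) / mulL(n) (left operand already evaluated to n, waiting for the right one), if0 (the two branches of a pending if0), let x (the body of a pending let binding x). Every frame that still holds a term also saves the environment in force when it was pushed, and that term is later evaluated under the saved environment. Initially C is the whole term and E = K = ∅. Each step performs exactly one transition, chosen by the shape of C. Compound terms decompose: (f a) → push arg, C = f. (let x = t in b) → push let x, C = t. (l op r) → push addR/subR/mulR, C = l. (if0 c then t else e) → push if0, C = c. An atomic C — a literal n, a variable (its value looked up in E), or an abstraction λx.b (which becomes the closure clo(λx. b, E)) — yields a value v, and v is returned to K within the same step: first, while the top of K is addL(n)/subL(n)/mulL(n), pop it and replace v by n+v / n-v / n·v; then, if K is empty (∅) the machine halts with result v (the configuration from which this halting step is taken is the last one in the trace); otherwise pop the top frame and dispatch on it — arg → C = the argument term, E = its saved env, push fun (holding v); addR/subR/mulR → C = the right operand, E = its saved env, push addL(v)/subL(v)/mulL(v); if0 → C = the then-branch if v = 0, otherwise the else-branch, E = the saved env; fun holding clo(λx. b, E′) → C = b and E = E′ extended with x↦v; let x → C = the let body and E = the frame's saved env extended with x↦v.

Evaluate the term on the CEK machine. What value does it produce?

step 0: [C=(((λp. ((λx. ((λu. -1) x)) p)) ((-1 * 1) * (let w = 3 in -4))) + ((λw. -4) ((let w = 6 in -3) - (if0 -3 then 7 else 3)))) | E=∅ | K=∅]
step 1: [C=((λp. ((λx. ((λu. -1) x)) p)) ((-1 * 1) * (let w = 3 in -4))) | E=∅ | K=[addR]]
step 2: [C=(λp. ((λx. ((λu. -1) x)) p)) | E=∅ | K=[arg :: addR]]
step 3: [C=((-1 * 1) * (let w = 3 in -4)) | E=∅ | K=[fun :: addR]]
step 4: [C=(-1 * 1) | E=∅ | K=[mulR :: fun :: addR]]
step 5: [C=-1 | E=∅ | K=[mulR :: mulR :: fun :: addR]]
step 6: [C=1 | E=∅ | K=[mulL(-1) :: mulR :: fun :: addR]]
step 7: [C=(let w = 3 in -4) | E=∅ | K=[mulL(-1) :: fun :: addR]]
step 8: [C=3 | E=∅ | K=[let w :: mulL(-1) :: fun :: addR]]
step 9: [C=-4 | E={w↦3} | K=[mulL(-1) :: fun :: addR]]
step 10: [C=((λx. ((λu. -1) x)) p) | E={p↦4} | K=[addR]]
step 11: [C=(λx. ((λu. -1) x)) | E={p↦4} | K=[arg :: addR]]
step 12: [C=p | E={p↦4} | K=[fun :: addR]]
step 13: [C=((λu. -1) x) | E={x↦4, p↦4} | K=[addR]]
step 14: [C=(λu. -1) | E={x↦4, p↦4} | K=[arg :: addR]]
step 15: [C=x | E={x↦4, p↦4} | K=[fun :: addR]]
step 16: [C=-1 | E={u↦4, x↦4, p↦4} | K=[addR]]
step 17: [C=((λw. -4) ((let w = 6 in -3) - (if0 -3 then 7 else 3))) | E=∅ | K=[addL(-1)]]
step 18: [C=(λw. -4) | E=∅ | K=[arg :: addL(-1)]]
step 19: [C=((let w = 6 in -3) - (if0 -3 then 7 else 3)) | E=∅ | K=[fun :: addL(-1)]]
step 20: [C=(let w = 6 in -3) | E=∅ | K=[subR :: fun :: addL(-1)]]
step 21: [C=6 | E=∅ | K=[let w :: subR :: fun :: addL(-1)]]
step 22: [C=-3 | E={w↦6} | K=[subR :: fun :: addL(-1)]]
step 23: [C=(if0 -3 then 7 else 3) | E=∅ | K=[subL(-3) :: fun :: addL(-1)]]
step 24: [C=-3 | E=∅ | K=[if0 :: subL(-3) :: fun :: addL(-1)]]
step 25: [C=3 | E=∅ | K=[subL(-3) :: fun :: addL(-1)]]
step 26: [C=-4 | E={w↦-6} | K=[addL(-1)]]
→ final value -5

Answer: -5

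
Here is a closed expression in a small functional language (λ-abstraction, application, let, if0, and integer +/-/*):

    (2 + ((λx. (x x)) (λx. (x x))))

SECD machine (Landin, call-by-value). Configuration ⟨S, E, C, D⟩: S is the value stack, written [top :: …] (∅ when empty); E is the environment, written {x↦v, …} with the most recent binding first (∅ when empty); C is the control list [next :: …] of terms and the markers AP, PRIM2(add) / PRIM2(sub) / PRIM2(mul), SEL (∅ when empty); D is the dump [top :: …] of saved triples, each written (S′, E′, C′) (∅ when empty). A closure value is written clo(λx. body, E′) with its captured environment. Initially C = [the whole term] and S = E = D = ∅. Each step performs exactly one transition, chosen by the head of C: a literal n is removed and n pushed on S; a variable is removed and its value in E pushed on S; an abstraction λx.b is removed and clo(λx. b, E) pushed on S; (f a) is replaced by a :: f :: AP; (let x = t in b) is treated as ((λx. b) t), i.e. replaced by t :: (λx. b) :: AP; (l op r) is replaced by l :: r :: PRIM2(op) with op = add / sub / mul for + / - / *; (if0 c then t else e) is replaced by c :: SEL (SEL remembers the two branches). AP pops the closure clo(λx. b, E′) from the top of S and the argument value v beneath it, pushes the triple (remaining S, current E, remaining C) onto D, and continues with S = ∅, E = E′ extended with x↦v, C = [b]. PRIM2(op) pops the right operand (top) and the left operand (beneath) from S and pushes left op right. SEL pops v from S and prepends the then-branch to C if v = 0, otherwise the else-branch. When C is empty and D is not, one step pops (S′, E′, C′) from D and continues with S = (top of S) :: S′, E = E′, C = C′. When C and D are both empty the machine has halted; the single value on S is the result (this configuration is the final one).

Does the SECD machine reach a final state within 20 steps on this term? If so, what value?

[0] <S=∅, E=∅, C=[(2 + ((λx. (x x)) (λx. (x x))))], D=∅>
[1] <S=∅, E=∅, C=[2 :: ((λx. (x x)) (λx. (x x))) :: PRIM2(add)], D=∅>
[2] <S=[2], E=∅, C=[((λx. (x x)) (λx. (x x))) :: PRIM2(add)], D=∅>
[3] <S=[2], E=∅, C=[(λx. (x x)) :: (λx. (x x)) :: AP :: PRIM2(add)], D=∅>
[4] <S=[clo(λx. (x x), ∅) :: 2], E=∅, C=[(λx. (x x)) :: AP :: PRIM2(add)], D=∅>
[5] <S=[clo(λx. (x x), ∅) :: clo(λx. (x x), ∅) :: 2], E=∅, C=[AP :: PRIM2(add)], D=∅>
[6] <S=∅, E={x↦clo(λx. (x x), ∅)}, C=[(x x)], D=[([2], ∅, [PRIM2(add)])]>
[7] <S=∅, E={x↦clo(λx. (x x), ∅)}, C=[x :: x :: AP], D=[([2], ∅, [PRIM2(add)])]>
[8] <S=[clo(λx. (x x), ∅)], E={x↦clo(λx. (x x), ∅)}, C=[x :: AP], D=[([2], ∅, [PRIM2(add)])]>
[9] <S=[clo(λx. (x x), ∅) :: clo(λx. (x x), ∅)], E={x↦clo(λx. (x x), ∅)}, C=[AP], D=[([2], ∅, [PRIM2(add)])]>
[10] <S=∅, E={x↦clo(λx. (x x), ∅)}, C=[(x x)], D=[(∅, {x↦clo(λx. (x x), ∅)}, ∅) :: ([2], ∅, [PRIM2(add)])]>
[11] <S=∅, E={x↦clo(λx. (x x), ∅)}, C=[x :: x :: AP], D=[(∅, {x↦clo(λx. (x x), ∅)}, ∅) :: ([2], ∅, [PRIM2(add)])]>
[12] <S=[clo(λx. (x x), ∅)], E={x↦clo(λx. (x x), ∅)}, C=[x :: AP], D=[(∅, {x↦clo(λx. (x x), ∅)}, ∅) :: ([2], ∅, [PRIM2(add)])]>
[13] <S=[clo(λx. (x x), ∅) :: clo(λx. (x x), ∅)], E={x↦clo(λx. (x x), ∅)}, C=[AP], D=[(∅, {x↦clo(λx. (x x), ∅)}, ∅) :: ([2], ∅, [PRIM2(add)])]>
[14] <S=∅, E={x↦clo(λx. (x x), ∅)}, C=[(x x)], D=[(∅, {x↦clo(λx. (x x), ∅)}, ∅) :: (∅, {x↦clo(λx. (x x), ∅)}, ∅) :: ([2], ∅, [PRIM2(add)])]>
[15] <S=∅, E={x↦clo(λx. (x x), ∅)}, C=[x :: x :: AP], D=[(∅, {x↦clo(λx. (x x), ∅)}, ∅) :: (∅, {x↦clo(λx. (x x), ∅)}, ∅) :: ([2], ∅, [PRIM2(add)])]>
[16] <S=[clo(λx. (x x), ∅)], E={x↦clo(λx. (x x), ∅)}, C=[x :: AP], D=[(∅, {x↦clo(λx. (x x), ∅)}, ∅) :: (∅, {x↦clo(λx. (x x), ∅)}, ∅) :: ([2], ∅, [PRIM2(add)])]>
[17] <S=[clo(λx. (x x), ∅) :: clo(λx. (x x), ∅)], E={x↦clo(λx. (x x), ∅)}, C=[AP], D=[(∅, {x↦clo(λx. (x x), ∅)}, ∅) :: (∅, {x↦clo(λx. (x x), ∅)}, ∅) :: ([2], ∅, [PRIM2(add)])]>
[18] <S=∅, E={x↦clo(λx. (x x), ∅)}, C=[(x x)], D=[(∅, {x↦clo(λx. (x x), ∅)}, ∅) :: (∅, {x↦clo(λx. (x x), ∅)}, ∅) :: (∅, {x↦clo(λx. (x x), ∅)}, ∅) :: ([2], ∅, [PRIM2(add)])]>
[19] <S=∅, E={x↦clo(λx. (x x), ∅)}, C=[x :: x :: AP], D=[(∅, {x↦clo(λx. (x x), ∅)}, ∅) :: (∅, {x↦clo(λx. (x x), ∅)}, ∅) :: (∅, {x↦clo(λx. (x x), ∅)}, ∅) :: ([2], ∅, [PRIM2(add)])]>
[20] <S=[clo(λx. (x x), ∅)], E={x↦clo(λx. (x x), ∅)}, C=[x :: AP], D=[(∅, {x↦clo(λx. (x x), ∅)}, ∅) :: (∅, {x↦clo(λx. (x x), ∅)}, ∅) :: (∅, {x↦clo(λx. (x x), ∅)}, ∅) :: ([2], ∅, [PRIM2(add)])]>
→ 20 transitions taken and the configuration is still not final: no result within 20 steps

Answer: DIVERGES (no final state within 20 steps)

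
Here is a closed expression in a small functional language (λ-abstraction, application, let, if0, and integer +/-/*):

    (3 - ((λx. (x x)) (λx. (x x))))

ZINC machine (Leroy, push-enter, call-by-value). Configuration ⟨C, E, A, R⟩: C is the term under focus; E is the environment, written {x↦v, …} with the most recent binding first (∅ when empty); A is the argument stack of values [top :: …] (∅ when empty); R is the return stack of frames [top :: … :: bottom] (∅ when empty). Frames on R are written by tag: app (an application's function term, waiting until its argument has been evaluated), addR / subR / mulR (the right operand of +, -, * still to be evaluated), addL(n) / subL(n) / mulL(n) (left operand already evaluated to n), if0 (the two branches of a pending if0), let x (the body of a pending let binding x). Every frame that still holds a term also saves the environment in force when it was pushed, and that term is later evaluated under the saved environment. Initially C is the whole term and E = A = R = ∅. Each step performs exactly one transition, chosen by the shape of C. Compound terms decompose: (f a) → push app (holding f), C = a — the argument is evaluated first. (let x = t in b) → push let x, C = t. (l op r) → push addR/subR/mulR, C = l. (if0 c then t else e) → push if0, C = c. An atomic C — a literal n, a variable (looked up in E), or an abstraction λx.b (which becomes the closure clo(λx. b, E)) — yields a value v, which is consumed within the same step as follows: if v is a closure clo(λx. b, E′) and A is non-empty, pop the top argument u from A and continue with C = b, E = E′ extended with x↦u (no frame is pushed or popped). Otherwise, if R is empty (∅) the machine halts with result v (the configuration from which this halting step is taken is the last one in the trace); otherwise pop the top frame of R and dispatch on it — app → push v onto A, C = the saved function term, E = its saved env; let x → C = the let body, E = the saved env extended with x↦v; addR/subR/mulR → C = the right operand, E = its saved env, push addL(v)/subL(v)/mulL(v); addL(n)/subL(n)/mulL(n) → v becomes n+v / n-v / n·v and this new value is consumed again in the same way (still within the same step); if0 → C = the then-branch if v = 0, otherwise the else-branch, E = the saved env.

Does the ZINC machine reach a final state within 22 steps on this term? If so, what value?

t=0: ⟨C=(3 - ((λx. (x x)) (λx. (x x)))); E=∅; A=∅; R=∅⟩
t=1: ⟨C=3; E=∅; A=∅; R=[subR]⟩
t=2: ⟨C=((λx. (x x)) (λx. (x x))); E=∅; A=∅; R=[subL(3)]⟩
t=3: ⟨C=(λx. (x x)); E=∅; A=∅; R=[app :: subL(3)]⟩
t=4: ⟨C=(λx. (x x)); E=∅; A=[clo(λx. (x x), ∅)]; R=[subL(3)]⟩
t=5: ⟨C=(x x); E={x↦clo(λx. (x x), ∅)}; A=∅; R=[subL(3)]⟩
t=6: ⟨C=x; E={x↦clo(λx. (x x), ∅)}; A=∅; R=[app :: subL(3)]⟩
t=7: ⟨C=x; E={x↦clo(λx. (x x), ∅)}; A=[clo(λx. (x x), ∅)]; R=[subL(3)]⟩
… configuration repeats with period 3 (steps 5–7 recur indefinitely) …

Answer: DIVERGES (no final state within 22 steps)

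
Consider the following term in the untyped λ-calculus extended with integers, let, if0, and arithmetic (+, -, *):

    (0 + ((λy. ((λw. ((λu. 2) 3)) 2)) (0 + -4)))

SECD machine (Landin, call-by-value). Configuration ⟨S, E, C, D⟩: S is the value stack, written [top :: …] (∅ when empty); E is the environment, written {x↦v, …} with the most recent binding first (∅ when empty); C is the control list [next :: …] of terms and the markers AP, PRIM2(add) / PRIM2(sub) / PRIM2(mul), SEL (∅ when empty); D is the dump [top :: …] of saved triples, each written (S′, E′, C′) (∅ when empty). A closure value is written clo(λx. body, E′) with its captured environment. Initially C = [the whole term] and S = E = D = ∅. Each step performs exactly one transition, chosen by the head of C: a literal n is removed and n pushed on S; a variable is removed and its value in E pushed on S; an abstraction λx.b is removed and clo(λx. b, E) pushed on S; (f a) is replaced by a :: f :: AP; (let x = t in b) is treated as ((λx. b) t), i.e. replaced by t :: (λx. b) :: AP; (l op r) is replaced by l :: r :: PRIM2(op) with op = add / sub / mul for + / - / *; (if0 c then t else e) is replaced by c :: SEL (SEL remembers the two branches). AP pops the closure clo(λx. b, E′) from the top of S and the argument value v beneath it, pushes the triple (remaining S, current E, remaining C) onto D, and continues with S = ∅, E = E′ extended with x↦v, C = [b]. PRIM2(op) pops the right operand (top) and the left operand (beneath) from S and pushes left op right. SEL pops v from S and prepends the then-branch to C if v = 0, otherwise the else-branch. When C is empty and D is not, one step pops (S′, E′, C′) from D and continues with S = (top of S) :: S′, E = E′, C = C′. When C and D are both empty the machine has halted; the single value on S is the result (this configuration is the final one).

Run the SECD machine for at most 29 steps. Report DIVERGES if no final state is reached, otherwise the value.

Answer: 2

Derivation:
t=0: [S=∅ | E=∅ | C=[(0 + ((λy. ((λw. ((λu. 2) 3)) 2)) (0 + -4)))] | D=∅]
t=1: [S=∅ | E=∅ | C=[0 :: ((λy. ((λw. ((λu. 2) 3)) 2)) (0 + -4)) :: PRIM2(add)] | D=∅]
t=2: [S=[0] | E=∅ | C=[((λy. ((λw. ((λu. 2) 3)) 2)) (0 + -4)) :: PRIM2(add)] | D=∅]
t=3: [S=[0] | E=∅ | C=[(0 + -4) :: (λy. ((λw. ((λu. 2) 3)) 2)) :: AP :: PRIM2(add)] | D=∅]
t=4: [S=[0] | E=∅ | C=[0 :: -4 :: PRIM2(add) :: (λy. ((λw. ((λu. 2) 3)) 2)) :: AP :: PRIM2(add)] | D=∅]
t=5: [S=[0 :: 0] | E=∅ | C=[-4 :: PRIM2(add) :: (λy. ((λw. ((λu. 2) 3)) 2)) :: AP :: PRIM2(add)] | D=∅]
t=6: [S=[-4 :: 0 :: 0] | E=∅ | C=[PRIM2(add) :: (λy. ((λw. ((λu. 2) 3)) 2)) :: AP :: PRIM2(add)] | D=∅]
t=7: [S=[-4 :: 0] | E=∅ | C=[(λy. ((λw. ((λu. 2) 3)) 2)) :: AP :: PRIM2(add)] | D=∅]
t=8: [S=[clo(λy. ((λw. ((λu. 2) 3)) 2), ∅) :: -4 :: 0] | E=∅ | C=[AP :: PRIM2(add)] | D=∅]
t=9: [S=∅ | E={y↦-4} | C=[((λw. ((λu. 2) 3)) 2)] | D=[([0], ∅, [PRIM2(add)])]]
t=10: [S=∅ | E={y↦-4} | C=[2 :: (λw. ((λu. 2) 3)) :: AP] | D=[([0], ∅, [PRIM2(add)])]]
t=11: [S=[2] | E={y↦-4} | C=[(λw. ((λu. 2) 3)) :: AP] | D=[([0], ∅, [PRIM2(add)])]]
t=12: [S=[clo(λw. ((λu. 2) 3), {y↦-4}) :: 2] | E={y↦-4} | C=[AP] | D=[([0], ∅, [PRIM2(add)])]]
t=13: [S=∅ | E={w↦2, y↦-4} | C=[((λu. 2) 3)] | D=[(∅, {y↦-4}, ∅) :: ([0], ∅, [PRIM2(add)])]]
t=14: [S=∅ | E={w↦2, y↦-4} | C=[3 :: (λu. 2) :: AP] | D=[(∅, {y↦-4}, ∅) :: ([0], ∅, [PRIM2(add)])]]
t=15: [S=[3] | E={w↦2, y↦-4} | C=[(λu. 2) :: AP] | D=[(∅, {y↦-4}, ∅) :: ([0], ∅, [PRIM2(add)])]]
t=16: [S=[clo(λu. 2, {w↦2, y↦-4}) :: 3] | E={w↦2, y↦-4} | C=[AP] | D=[(∅, {y↦-4}, ∅) :: ([0], ∅, [PRIM2(add)])]]
t=17: [S=∅ | E={u↦3, w↦2, y↦-4} | C=[2] | D=[(∅, {w↦2, y↦-4}, ∅) :: (∅, {y↦-4}, ∅) :: ([0], ∅, [PRIM2(add)])]]
t=18: [S=[2] | E={u↦3, w↦2, y↦-4} | C=∅ | D=[(∅, {w↦2, y↦-4}, ∅) :: (∅, {y↦-4}, ∅) :: ([0], ∅, [PRIM2(add)])]]
t=19: [S=[2] | E={w↦2, y↦-4} | C=∅ | D=[(∅, {y↦-4}, ∅) :: ([0], ∅, [PRIM2(add)])]]
t=20: [S=[2] | E={y↦-4} | C=∅ | D=[([0], ∅, [PRIM2(add)])]]
t=21: [S=[2 :: 0] | E=∅ | C=[PRIM2(add)] | D=∅]
t=22: [S=[2] | E=∅ | C=∅ | D=∅]
→ final value 2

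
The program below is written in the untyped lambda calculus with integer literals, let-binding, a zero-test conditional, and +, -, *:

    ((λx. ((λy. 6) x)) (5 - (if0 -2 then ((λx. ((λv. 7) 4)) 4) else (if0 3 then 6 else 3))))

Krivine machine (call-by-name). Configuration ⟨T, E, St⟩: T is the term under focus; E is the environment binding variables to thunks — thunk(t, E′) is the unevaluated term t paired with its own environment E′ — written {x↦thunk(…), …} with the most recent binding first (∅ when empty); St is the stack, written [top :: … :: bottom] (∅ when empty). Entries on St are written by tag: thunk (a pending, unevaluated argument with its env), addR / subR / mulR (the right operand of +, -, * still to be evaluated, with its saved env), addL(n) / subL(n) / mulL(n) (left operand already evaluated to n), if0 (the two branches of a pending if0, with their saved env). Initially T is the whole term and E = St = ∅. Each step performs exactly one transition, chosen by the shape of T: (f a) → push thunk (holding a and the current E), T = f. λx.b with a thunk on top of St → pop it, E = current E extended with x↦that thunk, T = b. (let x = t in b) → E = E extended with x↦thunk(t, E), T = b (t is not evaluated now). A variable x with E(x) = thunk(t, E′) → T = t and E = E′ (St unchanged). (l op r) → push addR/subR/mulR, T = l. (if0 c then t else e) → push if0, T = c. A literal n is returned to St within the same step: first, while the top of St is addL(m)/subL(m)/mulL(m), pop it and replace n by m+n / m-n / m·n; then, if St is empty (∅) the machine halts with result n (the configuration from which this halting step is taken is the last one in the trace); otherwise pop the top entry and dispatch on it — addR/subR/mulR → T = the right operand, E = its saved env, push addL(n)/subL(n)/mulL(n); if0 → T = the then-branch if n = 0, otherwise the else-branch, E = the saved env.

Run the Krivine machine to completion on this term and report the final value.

t=0: <T=((λx. ((λy. 6) x)) (5 - (if0 -2 then ((λx. ((λv. 7) 4)) 4) else (if0 3 then 6 else 3)))), E=∅, St=∅>
t=1: <T=(λx. ((λy. 6) x)), E=∅, St=[thunk]>
t=2: <T=((λy. 6) x), E={x↦thunk((5 - (if0 -2 then ((λx. ((λv. 7) 4)) 4) else (if0 3 then 6 else 3))), ∅)}, St=∅>
t=3: <T=(λy. 6), E={x↦thunk((5 - (if0 -2 then ((λx. ((λv. 7) 4)) 4) else (if0 3 then 6 else 3))), ∅)}, St=[thunk]>
t=4: <T=6, E={y↦thunk(x, {x↦thunk((5 - (if0 -2 then ((λx. ((λv. 7) 4)) 4) else (if0 3 then 6 else 3))), ∅)}), x↦thunk((5 - (if0 -2 then ((λx. ((λv. 7) 4)) 4) else (if0 3 then 6 else 3))), ∅)}, St=∅>
→ final value 6

Answer: 6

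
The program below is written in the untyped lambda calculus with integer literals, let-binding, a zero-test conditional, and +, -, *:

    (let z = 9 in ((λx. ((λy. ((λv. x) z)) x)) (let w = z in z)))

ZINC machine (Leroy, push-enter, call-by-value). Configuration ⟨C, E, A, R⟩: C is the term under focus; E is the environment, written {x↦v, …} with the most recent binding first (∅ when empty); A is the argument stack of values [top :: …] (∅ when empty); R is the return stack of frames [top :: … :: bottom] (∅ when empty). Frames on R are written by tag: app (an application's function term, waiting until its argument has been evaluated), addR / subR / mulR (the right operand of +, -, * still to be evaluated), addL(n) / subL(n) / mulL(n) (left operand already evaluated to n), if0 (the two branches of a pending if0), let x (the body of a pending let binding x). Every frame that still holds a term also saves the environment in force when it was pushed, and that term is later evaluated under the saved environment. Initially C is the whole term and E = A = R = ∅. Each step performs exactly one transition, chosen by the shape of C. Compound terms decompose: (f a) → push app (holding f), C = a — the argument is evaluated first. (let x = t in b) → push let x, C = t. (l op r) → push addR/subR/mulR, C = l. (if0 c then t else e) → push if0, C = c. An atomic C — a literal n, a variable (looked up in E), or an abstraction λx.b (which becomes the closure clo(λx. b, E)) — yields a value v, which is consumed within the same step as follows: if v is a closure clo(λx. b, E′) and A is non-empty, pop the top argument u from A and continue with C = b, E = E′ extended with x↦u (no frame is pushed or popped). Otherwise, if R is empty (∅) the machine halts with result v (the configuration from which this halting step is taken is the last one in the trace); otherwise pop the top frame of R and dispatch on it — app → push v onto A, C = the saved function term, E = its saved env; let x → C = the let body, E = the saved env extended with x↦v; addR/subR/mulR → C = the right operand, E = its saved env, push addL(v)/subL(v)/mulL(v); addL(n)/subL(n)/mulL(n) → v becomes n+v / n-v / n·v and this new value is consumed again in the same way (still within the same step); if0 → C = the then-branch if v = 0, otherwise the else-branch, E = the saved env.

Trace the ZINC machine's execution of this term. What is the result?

Answer: 9

Execution trace:
0. [C=(let z = 9 in ((λx. ((λy. ((λv. x) z)) x)) (let w = z in z))) | E=∅ | A=∅ | R=∅]
1. [C=9 | E=∅ | A=∅ | R=[let z]]
2. [C=((λx. ((λy. ((λv. x) z)) x)) (let w = z in z)) | E={z↦9} | A=∅ | R=∅]
3. [C=(let w = z in z) | E={z↦9} | A=∅ | R=[app]]
4. [C=z | E={z↦9} | A=∅ | R=[let w :: app]]
5. [C=z | E={w↦9, z↦9} | A=∅ | R=[app]]
6. [C=(λx. ((λy. ((λv. x) z)) x)) | E={z↦9} | A=[9] | R=∅]
7. [C=((λy. ((λv. x) z)) x) | E={x↦9, z↦9} | A=∅ | R=∅]
8. [C=x | E={x↦9, z↦9} | A=∅ | R=[app]]
9. [C=(λy. ((λv. x) z)) | E={x↦9, z↦9} | A=[9] | R=∅]
10. [C=((λv. x) z) | E={y↦9, x↦9, z↦9} | A=∅ | R=∅]
11. [C=z | E={y↦9, x↦9, z↦9} | A=∅ | R=[app]]
12. [C=(λv. x) | E={y↦9, x↦9, z↦9} | A=[9] | R=∅]
13. [C=x | E={v↦9, y↦9, x↦9, z↦9} | A=∅ | R=∅]
→ final value 9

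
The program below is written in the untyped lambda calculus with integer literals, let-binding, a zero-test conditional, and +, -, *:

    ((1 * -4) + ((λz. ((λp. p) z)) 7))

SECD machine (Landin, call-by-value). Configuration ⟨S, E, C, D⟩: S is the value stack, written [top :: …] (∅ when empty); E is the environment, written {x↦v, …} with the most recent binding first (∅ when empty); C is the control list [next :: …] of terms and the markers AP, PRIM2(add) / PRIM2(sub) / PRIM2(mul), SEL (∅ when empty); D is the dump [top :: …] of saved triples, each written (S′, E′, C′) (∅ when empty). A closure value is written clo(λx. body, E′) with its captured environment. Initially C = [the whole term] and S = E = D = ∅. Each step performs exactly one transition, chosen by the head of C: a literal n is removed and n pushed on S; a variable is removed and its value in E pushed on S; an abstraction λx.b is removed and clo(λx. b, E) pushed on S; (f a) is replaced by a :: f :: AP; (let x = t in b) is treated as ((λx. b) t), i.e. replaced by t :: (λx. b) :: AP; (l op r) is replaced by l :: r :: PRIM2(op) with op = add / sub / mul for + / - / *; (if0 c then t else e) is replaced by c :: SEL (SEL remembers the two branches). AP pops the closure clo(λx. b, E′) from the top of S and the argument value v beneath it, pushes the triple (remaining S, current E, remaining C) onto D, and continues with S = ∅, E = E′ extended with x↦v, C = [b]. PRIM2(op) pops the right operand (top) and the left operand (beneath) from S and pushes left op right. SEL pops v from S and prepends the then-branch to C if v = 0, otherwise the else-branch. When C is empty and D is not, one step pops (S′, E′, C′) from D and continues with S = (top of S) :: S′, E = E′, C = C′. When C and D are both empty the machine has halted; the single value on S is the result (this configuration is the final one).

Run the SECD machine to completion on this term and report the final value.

Answer: 3

Machine steps:
0. ⟨S=∅; E=∅; C=[((1 * -4) + ((λz. ((λp. p) z)) 7))]; D=∅⟩
1. ⟨S=∅; E=∅; C=[(1 * -4) :: ((λz. ((λp. p) z)) 7) :: PRIM2(add)]; D=∅⟩
2. ⟨S=∅; E=∅; C=[1 :: -4 :: PRIM2(mul) :: ((λz. ((λp. p) z)) 7) :: PRIM2(add)]; D=∅⟩
3. ⟨S=[1]; E=∅; C=[-4 :: PRIM2(mul) :: ((λz. ((λp. p) z)) 7) :: PRIM2(add)]; D=∅⟩
4. ⟨S=[-4 :: 1]; E=∅; C=[PRIM2(mul) :: ((λz. ((λp. p) z)) 7) :: PRIM2(add)]; D=∅⟩
5. ⟨S=[-4]; E=∅; C=[((λz. ((λp. p) z)) 7) :: PRIM2(add)]; D=∅⟩
6. ⟨S=[-4]; E=∅; C=[7 :: (λz. ((λp. p) z)) :: AP :: PRIM2(add)]; D=∅⟩
7. ⟨S=[7 :: -4]; E=∅; C=[(λz. ((λp. p) z)) :: AP :: PRIM2(add)]; D=∅⟩
8. ⟨S=[clo(λz. ((λp. p) z), ∅) :: 7 :: -4]; E=∅; C=[AP :: PRIM2(add)]; D=∅⟩
9. ⟨S=∅; E={z↦7}; C=[((λp. p) z)]; D=[([-4], ∅, [PRIM2(add)])]⟩
10. ⟨S=∅; E={z↦7}; C=[z :: (λp. p) :: AP]; D=[([-4], ∅, [PRIM2(add)])]⟩
11. ⟨S=[7]; E={z↦7}; C=[(λp. p) :: AP]; D=[([-4], ∅, [PRIM2(add)])]⟩
12. ⟨S=[clo(λp. p, {z↦7}) :: 7]; E={z↦7}; C=[AP]; D=[([-4], ∅, [PRIM2(add)])]⟩
13. ⟨S=∅; E={p↦7, z↦7}; C=[p]; D=[(∅, {z↦7}, ∅) :: ([-4], ∅, [PRIM2(add)])]⟩
14. ⟨S=[7]; E={p↦7, z↦7}; C=∅; D=[(∅, {z↦7}, ∅) :: ([-4], ∅, [PRIM2(add)])]⟩
15. ⟨S=[7]; E={z↦7}; C=∅; D=[([-4], ∅, [PRIM2(add)])]⟩
16. ⟨S=[7 :: -4]; E=∅; C=[PRIM2(add)]; D=∅⟩
17. ⟨S=[3]; E=∅; C=∅; D=∅⟩
→ final value 3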